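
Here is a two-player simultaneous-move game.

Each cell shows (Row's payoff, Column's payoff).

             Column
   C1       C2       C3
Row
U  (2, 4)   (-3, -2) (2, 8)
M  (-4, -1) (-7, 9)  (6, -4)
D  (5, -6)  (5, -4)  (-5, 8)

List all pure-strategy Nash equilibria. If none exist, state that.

Row against C1: payoffs 2, -4, 5 → best response D.
Row against C2: payoffs -3, -7, 5 → best response D.
Row against C3: payoffs 2, 6, -5 → best response M.
Column against U: payoffs 4, -2, 8 → best response C3.
Column against M: payoffs -1, 9, -4 → best response C2.
Column against D: payoffs -6, -4, 8 → best response C3.
No profile is a mutual best response for all players.

This game has no pure Nash equilibrium.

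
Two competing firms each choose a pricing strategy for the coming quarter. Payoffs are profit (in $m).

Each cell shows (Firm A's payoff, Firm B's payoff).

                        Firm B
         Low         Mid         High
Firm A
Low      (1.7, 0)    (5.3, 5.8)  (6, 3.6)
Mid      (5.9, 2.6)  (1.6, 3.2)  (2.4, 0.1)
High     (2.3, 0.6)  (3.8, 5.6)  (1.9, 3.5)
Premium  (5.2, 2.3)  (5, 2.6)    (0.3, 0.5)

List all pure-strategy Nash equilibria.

(Low, Mid)

For each player, find the best response to each opponent profile; mutual best responses are the pure NE.
Firm A against Low: payoffs 1.7, 5.9, 2.3, 5.2 → best response Mid.
Firm A against Mid: payoffs 5.3, 1.6, 3.8, 5 → best response Low.
Firm A against High: payoffs 6, 2.4, 1.9, 0.3 → best response Low.
Firm B against Low: payoffs 0, 5.8, 3.6 → best response Mid.
Firm B against Mid: payoffs 2.6, 3.2, 0.1 → best response Mid.
Firm B against High: payoffs 0.6, 5.6, 3.5 → best response Mid.
Firm B against Premium: payoffs 2.3, 2.6, 0.5 → best response Mid.
Mutual best responses: (Low, Mid).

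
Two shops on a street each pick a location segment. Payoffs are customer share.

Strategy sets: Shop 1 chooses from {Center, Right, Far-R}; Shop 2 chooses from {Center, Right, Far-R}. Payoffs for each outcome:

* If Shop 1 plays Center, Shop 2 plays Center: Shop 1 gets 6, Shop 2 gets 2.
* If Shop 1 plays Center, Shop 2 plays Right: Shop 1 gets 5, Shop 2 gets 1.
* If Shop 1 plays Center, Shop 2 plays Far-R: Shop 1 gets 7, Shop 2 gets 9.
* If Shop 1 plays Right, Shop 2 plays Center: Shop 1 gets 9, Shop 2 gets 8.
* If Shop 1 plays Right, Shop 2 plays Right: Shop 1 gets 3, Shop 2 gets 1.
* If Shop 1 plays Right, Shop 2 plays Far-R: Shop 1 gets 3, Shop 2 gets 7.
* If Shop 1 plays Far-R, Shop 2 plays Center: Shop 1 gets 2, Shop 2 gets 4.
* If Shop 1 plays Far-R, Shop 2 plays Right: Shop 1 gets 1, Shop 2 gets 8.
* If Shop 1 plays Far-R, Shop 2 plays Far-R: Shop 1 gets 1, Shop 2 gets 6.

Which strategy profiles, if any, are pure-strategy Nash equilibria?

The pure Nash equilibria are (Center, Far-R) and (Right, Center).

For each strategy profile, look for a profitable unilateral deviation.
(Center, Center): Shop 1 can switch to Right (6 → 9). Not NE.
(Center, Right): Shop 2 can switch to Center (1 → 2). Not NE.
(Center, Far-R): Shop 1 gets 7, best alternative 3; Shop 2 gets 9, best alternative 2. No profitable deviation — NE.
(Right, Center): Shop 1 gets 9, best alternative 6; Shop 2 gets 8, best alternative 7. No profitable deviation — NE.
(Right, Right): Shop 1 can switch to Center (3 → 5). Not NE.
(Right, Far-R): Shop 1 can switch to Center (3 → 7). Not NE.
(Far-R, Center): Shop 1 can switch to Center (2 → 6). Not NE.
(Far-R, Right): Shop 1 can switch to Center (1 → 5). Not NE.
(The remaining 1 profile has a profitable deviation by the same check.)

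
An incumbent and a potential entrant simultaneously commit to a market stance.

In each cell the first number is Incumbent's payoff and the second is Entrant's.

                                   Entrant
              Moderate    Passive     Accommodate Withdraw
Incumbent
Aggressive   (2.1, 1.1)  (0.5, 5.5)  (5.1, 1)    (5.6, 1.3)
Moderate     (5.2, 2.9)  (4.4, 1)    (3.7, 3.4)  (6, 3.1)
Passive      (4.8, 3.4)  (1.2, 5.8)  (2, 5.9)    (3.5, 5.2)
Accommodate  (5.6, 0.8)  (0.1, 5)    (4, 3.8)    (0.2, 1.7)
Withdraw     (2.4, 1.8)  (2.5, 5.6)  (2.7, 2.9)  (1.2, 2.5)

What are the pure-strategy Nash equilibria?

none

For each player, find the best response to each opponent profile; mutual best responses are the pure NE.
Incumbent against Moderate: payoffs 2.1, 5.2, 4.8, 5.6, 2.4 → best response Accommodate.
Incumbent against Passive: payoffs 0.5, 4.4, 1.2, 0.1, 2.5 → best response Moderate.
Incumbent against Accommodate: payoffs 5.1, 3.7, 2, 4, 2.7 → best response Aggressive.
Incumbent against Withdraw: payoffs 5.6, 6, 3.5, 0.2, 1.2 → best response Moderate.
Entrant against Aggressive: payoffs 1.1, 5.5, 1, 1.3 → best response Passive.
Entrant against Moderate: payoffs 2.9, 1, 3.4, 3.1 → best response Accommodate.
Entrant against Passive: payoffs 3.4, 5.8, 5.9, 5.2 → best response Accommodate.
Entrant against Accommodate: payoffs 0.8, 5, 3.8, 1.7 → best response Passive.
Entrant against Withdraw: payoffs 1.8, 5.6, 2.9, 2.5 → best response Passive.
No profile is a mutual best response for all players.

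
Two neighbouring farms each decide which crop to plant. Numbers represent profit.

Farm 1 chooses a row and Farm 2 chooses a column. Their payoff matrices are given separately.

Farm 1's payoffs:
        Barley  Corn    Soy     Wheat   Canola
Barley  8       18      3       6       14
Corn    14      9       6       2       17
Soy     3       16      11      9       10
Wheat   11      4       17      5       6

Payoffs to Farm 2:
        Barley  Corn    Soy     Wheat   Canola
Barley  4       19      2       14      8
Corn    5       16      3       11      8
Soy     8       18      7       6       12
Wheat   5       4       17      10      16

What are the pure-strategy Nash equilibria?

The pure Nash equilibria are (Barley, Corn) and (Wheat, Soy).

Mark each player's best response to every combination of opponents' strategies; a profile where every player is best-responding is a pure Nash equilibrium.
Farm 1 against Barley: payoffs 8, 14, 3, 11 → best response Corn.
Farm 1 against Corn: payoffs 18, 9, 16, 4 → best response Barley.
Farm 1 against Soy: payoffs 3, 6, 11, 17 → best response Wheat.
Farm 1 against Wheat: payoffs 6, 2, 9, 5 → best response Soy.
Farm 1 against Canola: payoffs 14, 17, 10, 6 → best response Corn.
Farm 2 against Barley: payoffs 4, 19, 2, 14, 8 → best response Corn.
Farm 2 against Corn: payoffs 5, 16, 3, 11, 8 → best response Corn.
Farm 2 against Soy: payoffs 8, 18, 7, 6, 12 → best response Corn.
Farm 2 against Wheat: payoffs 5, 4, 17, 10, 16 → best response Soy.
Mutual best responses: (Barley, Corn); (Wheat, Soy).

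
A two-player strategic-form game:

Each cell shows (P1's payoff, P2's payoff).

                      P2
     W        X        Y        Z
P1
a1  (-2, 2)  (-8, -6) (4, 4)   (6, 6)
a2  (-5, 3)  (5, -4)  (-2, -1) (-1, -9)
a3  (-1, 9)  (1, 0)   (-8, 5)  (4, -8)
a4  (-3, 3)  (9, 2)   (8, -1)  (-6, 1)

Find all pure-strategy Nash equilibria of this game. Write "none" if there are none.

(a1, Z); (a3, W)

(a1, W): P1 can switch to a3 (-2 → -1). Not NE.
(a1, X): P1 can switch to a2 (-8 → 5). Not NE.
(a1, Y): P1 can switch to a4 (4 → 8). Not NE.
(a1, Z): P1 gets 6, best alternative 4; P2 gets 6, best alternative 4. No profitable deviation — NE.
(a2, W): P1 can switch to a1 (-5 → -2). Not NE.
(a2, X): P1 can switch to a4 (5 → 9). Not NE.
(a2, Y): P1 can switch to a1 (-2 → 4). Not NE.
(a2, Z): P1 can switch to a1 (-1 → 6). Not NE.
(a3, W): P1 gets -1, best alternative -2; P2 gets 9, best alternative 5. No profitable deviation — NE.
(a3, X): P1 can switch to a2 (1 → 5). Not NE.
(The remaining 6 profiles each have a profitable deviation by the same check.)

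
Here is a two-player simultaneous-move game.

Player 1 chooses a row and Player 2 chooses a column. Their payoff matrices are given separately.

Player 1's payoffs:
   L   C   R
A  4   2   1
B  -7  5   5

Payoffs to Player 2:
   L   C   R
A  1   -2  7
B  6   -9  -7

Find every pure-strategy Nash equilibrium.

(A, L): Player 2 can switch to R (1 → 7). Not NE.
(A, C): Player 1 can switch to B (2 → 5). Not NE.
(A, R): Player 1 can switch to B (1 → 5). Not NE.
(B, L): Player 1 can switch to A (-7 → 4). Not NE.
(B, C): Player 2 can switch to L (-9 → 6). Not NE.
(B, R): Player 2 can switch to L (-7 → 6). Not NE.

No pure-strategy Nash equilibrium.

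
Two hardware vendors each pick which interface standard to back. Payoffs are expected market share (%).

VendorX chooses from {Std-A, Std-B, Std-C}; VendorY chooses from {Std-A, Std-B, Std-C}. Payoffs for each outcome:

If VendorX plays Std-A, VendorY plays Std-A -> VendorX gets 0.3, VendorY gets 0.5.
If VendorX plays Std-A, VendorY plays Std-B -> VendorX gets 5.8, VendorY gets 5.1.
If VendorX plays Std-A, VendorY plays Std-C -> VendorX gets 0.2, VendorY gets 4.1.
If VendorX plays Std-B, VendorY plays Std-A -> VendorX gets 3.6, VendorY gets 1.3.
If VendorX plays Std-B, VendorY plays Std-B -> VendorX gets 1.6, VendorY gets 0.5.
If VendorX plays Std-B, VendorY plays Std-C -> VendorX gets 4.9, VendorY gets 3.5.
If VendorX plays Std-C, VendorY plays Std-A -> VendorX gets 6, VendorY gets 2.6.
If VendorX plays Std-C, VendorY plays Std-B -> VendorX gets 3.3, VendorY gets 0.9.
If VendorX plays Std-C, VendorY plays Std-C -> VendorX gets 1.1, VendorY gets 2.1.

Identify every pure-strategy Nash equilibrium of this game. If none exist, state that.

VendorX against Std-A: payoffs 0.3, 3.6, 6 → best response Std-C.
VendorX against Std-B: payoffs 5.8, 1.6, 3.3 → best response Std-A.
VendorX against Std-C: payoffs 0.2, 4.9, 1.1 → best response Std-B.
VendorY against Std-A: payoffs 0.5, 5.1, 4.1 → best response Std-B.
VendorY against Std-B: payoffs 1.3, 0.5, 3.5 → best response Std-C.
VendorY against Std-C: payoffs 2.6, 0.9, 2.1 → best response Std-A.
Mutual best responses: (Std-A, Std-B); (Std-B, Std-C); (Std-C, Std-A).

The pure Nash equilibria are (Std-A, Std-B); (Std-B, Std-C); (Std-C, Std-A).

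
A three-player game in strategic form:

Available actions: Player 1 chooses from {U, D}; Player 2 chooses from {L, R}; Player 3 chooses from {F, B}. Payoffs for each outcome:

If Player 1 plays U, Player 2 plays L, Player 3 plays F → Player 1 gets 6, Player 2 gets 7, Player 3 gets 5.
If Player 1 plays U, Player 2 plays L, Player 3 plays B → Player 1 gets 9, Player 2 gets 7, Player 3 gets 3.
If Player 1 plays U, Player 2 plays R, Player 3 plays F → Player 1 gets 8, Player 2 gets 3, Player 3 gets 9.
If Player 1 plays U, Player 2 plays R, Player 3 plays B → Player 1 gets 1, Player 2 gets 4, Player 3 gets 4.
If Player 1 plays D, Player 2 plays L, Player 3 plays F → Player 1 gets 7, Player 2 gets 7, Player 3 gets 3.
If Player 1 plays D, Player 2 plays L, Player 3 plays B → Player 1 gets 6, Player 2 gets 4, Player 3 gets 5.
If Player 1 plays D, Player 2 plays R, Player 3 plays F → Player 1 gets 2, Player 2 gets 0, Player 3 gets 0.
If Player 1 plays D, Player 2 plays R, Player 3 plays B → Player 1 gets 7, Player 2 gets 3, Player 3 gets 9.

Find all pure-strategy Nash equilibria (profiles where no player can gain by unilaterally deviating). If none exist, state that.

There is no pure-strategy Nash equilibrium.

(U, L, F): Player 1 can switch to D (6 → 7). Not NE.
(U, L, B): Player 3 can switch to F (3 → 5). Not NE.
(U, R, F): Player 2 can switch to L (3 → 7). Not NE.
(U, R, B): Player 1 can switch to D (1 → 7). Not NE.
(D, L, F): Player 3 can switch to B (3 → 5). Not NE.
(D, L, B): Player 1 can switch to U (6 → 9). Not NE.
(D, R, F): Player 1 can switch to U (2 → 8). Not NE.
(D, R, B): Player 2 can switch to L (3 → 4). Not NE.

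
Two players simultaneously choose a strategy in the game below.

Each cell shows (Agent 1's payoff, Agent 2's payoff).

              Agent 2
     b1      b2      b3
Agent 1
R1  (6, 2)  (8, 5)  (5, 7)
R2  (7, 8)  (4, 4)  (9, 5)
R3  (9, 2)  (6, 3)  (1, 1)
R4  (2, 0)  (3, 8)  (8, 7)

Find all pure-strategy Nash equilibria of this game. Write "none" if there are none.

Agent 1 against b1: payoffs 6, 7, 9, 2 → best response R3.
Agent 1 against b2: payoffs 8, 4, 6, 3 → best response R1.
Agent 1 against b3: payoffs 5, 9, 1, 8 → best response R2.
Agent 2 against R1: payoffs 2, 5, 7 → best response b3.
Agent 2 against R2: payoffs 8, 4, 5 → best response b1.
Agent 2 against R3: payoffs 2, 3, 1 → best response b2.
Agent 2 against R4: payoffs 0, 8, 7 → best response b2.
No profile is a mutual best response for all players.

This game has no pure Nash equilibrium.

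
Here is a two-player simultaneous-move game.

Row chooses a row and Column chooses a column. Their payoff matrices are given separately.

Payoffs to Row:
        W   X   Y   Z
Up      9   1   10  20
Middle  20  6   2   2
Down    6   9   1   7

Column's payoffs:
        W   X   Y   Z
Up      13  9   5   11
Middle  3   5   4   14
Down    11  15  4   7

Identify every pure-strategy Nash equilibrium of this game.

For each player, find the best response to each opponent profile; mutual best responses are the pure NE.
Row against W: payoffs 9, 20, 6 → best response Middle.
Row against X: payoffs 1, 6, 9 → best response Down.
Row against Y: payoffs 10, 2, 1 → best response Up.
Row against Z: payoffs 20, 2, 7 → best response Up.
Column against Up: payoffs 13, 9, 5, 11 → best response W.
Column against Middle: payoffs 3, 5, 4, 14 → best response Z.
Column against Down: payoffs 11, 15, 4, 7 → best response X.
Mutual best responses: (Down, X).

The unique pure-strategy Nash equilibrium is (Down, X).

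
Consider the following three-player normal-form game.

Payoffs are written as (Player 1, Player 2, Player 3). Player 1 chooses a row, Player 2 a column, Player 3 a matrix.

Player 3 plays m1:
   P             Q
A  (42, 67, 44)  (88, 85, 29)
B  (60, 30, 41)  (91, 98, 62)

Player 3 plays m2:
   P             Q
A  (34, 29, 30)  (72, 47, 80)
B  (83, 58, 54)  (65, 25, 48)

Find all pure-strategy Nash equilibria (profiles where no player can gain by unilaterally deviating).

(A, Q, m2) and (B, P, m2) and (B, Q, m1)

Player 1 against (P, m1): payoffs 42, 60 → best response B.
Player 1 against (P, m2): payoffs 34, 83 → best response B.
Player 1 against (Q, m1): payoffs 88, 91 → best response B.
Player 1 against (Q, m2): payoffs 72, 65 → best response A.
Player 2 against (A, m1): payoffs 67, 85 → best response Q.
Player 2 against (A, m2): payoffs 29, 47 → best response Q.
Player 2 against (B, m1): payoffs 30, 98 → best response Q.
Player 2 against (B, m2): payoffs 58, 25 → best response P.
Player 3 against (A, P): payoffs 44, 30 → best response m1.
Player 3 against (A, Q): payoffs 29, 80 → best response m2.
Player 3 against (B, P): payoffs 41, 54 → best response m2.
Player 3 against (B, Q): payoffs 62, 48 → best response m1.
Mutual best responses: (A, Q, m2); (B, P, m2); (B, Q, m1).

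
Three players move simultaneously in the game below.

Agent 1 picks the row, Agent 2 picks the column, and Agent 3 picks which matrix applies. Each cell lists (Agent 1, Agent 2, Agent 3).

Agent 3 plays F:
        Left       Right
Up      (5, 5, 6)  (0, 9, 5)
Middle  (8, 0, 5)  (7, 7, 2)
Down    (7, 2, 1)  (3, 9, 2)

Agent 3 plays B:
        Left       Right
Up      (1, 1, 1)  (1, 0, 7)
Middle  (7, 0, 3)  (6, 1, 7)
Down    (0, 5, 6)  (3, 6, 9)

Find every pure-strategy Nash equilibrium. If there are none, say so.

(Up, Left, F): Agent 1 can switch to Middle (5 → 8). Not NE.
(Up, Left, B): Agent 1 can switch to Middle (1 → 7). Not NE.
(Up, Right, F): Agent 1 can switch to Middle (0 → 7). Not NE.
(Up, Right, B): Agent 1 can switch to Middle (1 → 6). Not NE.
(Middle, Left, F): Agent 2 can switch to Right (0 → 7). Not NE.
(Middle, Left, B): Agent 2 can switch to Right (0 → 1). Not NE.
(Middle, Right, F): Agent 3 can switch to B (2 → 7). Not NE.
(Middle, Right, B): Agent 1 gets 6, best alternative 3; Agent 2 gets 1, best alternative 0; Agent 3 gets 7, best alternative 2. No profitable deviation — NE.
(Down, Left, F): Agent 1 can switch to Middle (7 → 8). Not NE.
(Down, Left, B): Agent 1 can switch to Up (0 → 1). Not NE.
(Down, Right, F): Agent 1 can switch to Middle (3 → 7). Not NE.
(The remaining 1 profile has a profitable deviation by the same check.)

The unique pure-strategy Nash equilibrium is (Middle, Right, B).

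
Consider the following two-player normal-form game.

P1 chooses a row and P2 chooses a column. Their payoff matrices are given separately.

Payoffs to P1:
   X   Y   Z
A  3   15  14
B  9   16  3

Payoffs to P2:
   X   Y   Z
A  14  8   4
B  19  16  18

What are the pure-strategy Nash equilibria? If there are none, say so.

The unique pure-strategy Nash equilibrium is (B, X).

Check each profile: it is a Nash equilibrium iff no player can strictly gain by switching unilaterally.
(A, X): P1 can switch to B (3 → 9). Not NE.
(A, Y): P1 can switch to B (15 → 16). Not NE.
(A, Z): P2 can switch to X (4 → 14). Not NE.
(B, X): P1 gets 9, best alternative 3; P2 gets 19, best alternative 18. No profitable deviation — NE.
(B, Y): P2 can switch to X (16 → 19). Not NE.
(B, Z): P1 can switch to A (3 → 14). Not NE.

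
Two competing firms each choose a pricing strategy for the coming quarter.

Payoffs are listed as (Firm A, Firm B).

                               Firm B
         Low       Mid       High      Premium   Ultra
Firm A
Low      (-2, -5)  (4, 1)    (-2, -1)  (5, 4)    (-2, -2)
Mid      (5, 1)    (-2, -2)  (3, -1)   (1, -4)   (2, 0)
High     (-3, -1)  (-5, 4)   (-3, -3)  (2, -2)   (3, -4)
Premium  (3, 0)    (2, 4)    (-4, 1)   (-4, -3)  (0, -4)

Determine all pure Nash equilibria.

Pure-strategy Nash equilibria: (Low, Premium), (Mid, Low)

Mark each player's best response to every combination of opponents' strategies; a profile where every player is best-responding is a pure Nash equilibrium.
Firm A against Low: payoffs -2, 5, -3, 3 → best response Mid.
Firm A against Mid: payoffs 4, -2, -5, 2 → best response Low.
Firm A against High: payoffs -2, 3, -3, -4 → best response Mid.
Firm A against Premium: payoffs 5, 1, 2, -4 → best response Low.
Firm A against Ultra: payoffs -2, 2, 3, 0 → best response High.
Firm B against Low: payoffs -5, 1, -1, 4, -2 → best response Premium.
Firm B against Mid: payoffs 1, -2, -1, -4, 0 → best response Low.
Firm B against High: payoffs -1, 4, -3, -2, -4 → best response Mid.
Firm B against Premium: payoffs 0, 4, 1, -3, -4 → best response Mid.
Mutual best responses: (Low, Premium); (Mid, Low).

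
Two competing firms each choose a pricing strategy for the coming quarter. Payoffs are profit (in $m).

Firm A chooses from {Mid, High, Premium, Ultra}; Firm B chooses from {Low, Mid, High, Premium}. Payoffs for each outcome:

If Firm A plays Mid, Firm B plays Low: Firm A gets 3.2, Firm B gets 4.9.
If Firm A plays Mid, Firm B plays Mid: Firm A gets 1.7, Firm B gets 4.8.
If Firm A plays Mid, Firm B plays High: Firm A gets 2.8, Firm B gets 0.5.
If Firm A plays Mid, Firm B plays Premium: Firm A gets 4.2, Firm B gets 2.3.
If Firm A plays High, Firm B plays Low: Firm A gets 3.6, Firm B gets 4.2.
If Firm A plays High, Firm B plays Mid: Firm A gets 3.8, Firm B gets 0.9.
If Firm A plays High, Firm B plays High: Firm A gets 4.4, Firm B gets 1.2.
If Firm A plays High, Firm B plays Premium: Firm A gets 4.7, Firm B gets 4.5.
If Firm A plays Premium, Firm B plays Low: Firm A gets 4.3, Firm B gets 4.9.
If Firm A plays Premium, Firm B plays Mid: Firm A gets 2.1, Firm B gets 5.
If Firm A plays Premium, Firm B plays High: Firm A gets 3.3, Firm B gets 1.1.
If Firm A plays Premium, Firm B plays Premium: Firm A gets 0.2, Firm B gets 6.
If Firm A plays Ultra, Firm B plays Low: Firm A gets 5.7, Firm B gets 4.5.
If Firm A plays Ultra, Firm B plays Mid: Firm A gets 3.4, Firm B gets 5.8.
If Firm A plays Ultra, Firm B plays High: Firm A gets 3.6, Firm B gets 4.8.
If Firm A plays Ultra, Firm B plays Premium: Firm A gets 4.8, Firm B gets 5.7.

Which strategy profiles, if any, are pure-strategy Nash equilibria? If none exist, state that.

none

(Mid, Low): Firm A can switch to High (3.2 → 3.6). Not NE.
(Mid, Mid): Firm A can switch to High (1.7 → 3.8). Not NE.
(Mid, High): Firm A can switch to High (2.8 → 4.4). Not NE.
(Mid, Premium): Firm A can switch to High (4.2 → 4.7). Not NE.
(High, Low): Firm A can switch to Premium (3.6 → 4.3). Not NE.
(High, Mid): Firm B can switch to Low (0.9 → 4.2). Not NE.
(High, High): Firm B can switch to Low (1.2 → 4.2). Not NE.
(High, Premium): Firm A can switch to Ultra (4.7 → 4.8). Not NE.
(The remaining 8 profiles each have a profitable deviation by the same check.)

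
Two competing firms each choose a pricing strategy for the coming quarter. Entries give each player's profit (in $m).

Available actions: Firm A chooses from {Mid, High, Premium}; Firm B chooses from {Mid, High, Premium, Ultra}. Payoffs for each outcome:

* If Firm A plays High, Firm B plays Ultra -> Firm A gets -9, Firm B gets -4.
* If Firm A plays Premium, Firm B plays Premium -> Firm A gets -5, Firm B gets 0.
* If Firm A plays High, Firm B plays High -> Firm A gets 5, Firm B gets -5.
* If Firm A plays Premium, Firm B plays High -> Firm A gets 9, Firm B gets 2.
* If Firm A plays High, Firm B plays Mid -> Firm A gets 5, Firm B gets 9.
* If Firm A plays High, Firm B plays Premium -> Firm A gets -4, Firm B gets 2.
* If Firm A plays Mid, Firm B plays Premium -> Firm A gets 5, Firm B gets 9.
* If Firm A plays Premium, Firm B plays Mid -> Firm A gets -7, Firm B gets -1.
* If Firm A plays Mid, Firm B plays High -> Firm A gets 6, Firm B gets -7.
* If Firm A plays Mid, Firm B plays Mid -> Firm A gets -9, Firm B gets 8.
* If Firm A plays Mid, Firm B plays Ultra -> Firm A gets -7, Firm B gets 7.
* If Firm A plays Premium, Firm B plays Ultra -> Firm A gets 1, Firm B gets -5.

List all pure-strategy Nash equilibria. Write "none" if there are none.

Pure-strategy Nash equilibria: (Mid, Premium), (High, Mid), (Premium, High)

Firm A against Mid: payoffs -9, 5, -7 → best response High.
Firm A against High: payoffs 6, 5, 9 → best response Premium.
Firm A against Premium: payoffs 5, -4, -5 → best response Mid.
Firm A against Ultra: payoffs -7, -9, 1 → best response Premium.
Firm B against Mid: payoffs 8, -7, 9, 7 → best response Premium.
Firm B against High: payoffs 9, -5, 2, -4 → best response Mid.
Firm B against Premium: payoffs -1, 2, 0, -5 → best response High.
Mutual best responses: (Mid, Premium); (High, Mid); (Premium, High).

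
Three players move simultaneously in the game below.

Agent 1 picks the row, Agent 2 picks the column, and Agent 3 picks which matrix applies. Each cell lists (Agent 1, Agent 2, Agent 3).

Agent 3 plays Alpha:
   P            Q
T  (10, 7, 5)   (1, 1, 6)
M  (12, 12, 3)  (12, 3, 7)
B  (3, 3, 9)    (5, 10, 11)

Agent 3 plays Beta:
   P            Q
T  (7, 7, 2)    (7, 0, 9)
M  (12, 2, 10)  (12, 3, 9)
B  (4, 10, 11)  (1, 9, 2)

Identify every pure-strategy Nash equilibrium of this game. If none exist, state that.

Pure NE: (M, Q, Beta)

Agent 1 against (P, Alpha): payoffs 10, 12, 3 → best response M.
Agent 1 against (P, Beta): payoffs 7, 12, 4 → best response M.
Agent 1 against (Q, Alpha): payoffs 1, 12, 5 → best response M.
Agent 1 against (Q, Beta): payoffs 7, 12, 1 → best response M.
Agent 2 against (T, Alpha): payoffs 7, 1 → best response P.
Agent 2 against (T, Beta): payoffs 7, 0 → best response P.
Agent 2 against (M, Alpha): payoffs 12, 3 → best response P.
Agent 2 against (M, Beta): payoffs 2, 3 → best response Q.
Agent 2 against (B, Alpha): payoffs 3, 10 → best response Q.
Agent 2 against (B, Beta): payoffs 10, 9 → best response P.
Agent 3 against (T, P): payoffs 5, 2 → best response Alpha.
Agent 3 against (T, Q): payoffs 6, 9 → best response Beta.
Agent 3 against (M, P): payoffs 3, 10 → best response Beta.
Agent 3 against (M, Q): payoffs 7, 9 → best response Beta.
Agent 3 against (B, P): payoffs 9, 11 → best response Beta.
Agent 3 against (B, Q): payoffs 11, 2 → best response Alpha.
Mutual best responses: (M, Q, Beta).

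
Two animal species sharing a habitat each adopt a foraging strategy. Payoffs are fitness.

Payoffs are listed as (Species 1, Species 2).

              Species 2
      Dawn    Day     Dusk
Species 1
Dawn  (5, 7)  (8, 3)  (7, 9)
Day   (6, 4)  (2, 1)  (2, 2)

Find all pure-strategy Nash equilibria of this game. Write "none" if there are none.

Species 1 against Dawn: payoffs 5, 6 → best response Day.
Species 1 against Day: payoffs 8, 2 → best response Dawn.
Species 1 against Dusk: payoffs 7, 2 → best response Dawn.
Species 2 against Dawn: payoffs 7, 3, 9 → best response Dusk.
Species 2 against Day: payoffs 4, 1, 2 → best response Dawn.
Mutual best responses: (Dawn, Dusk); (Day, Dawn).

The pure Nash equilibria are (Dawn, Dusk), (Day, Dawn).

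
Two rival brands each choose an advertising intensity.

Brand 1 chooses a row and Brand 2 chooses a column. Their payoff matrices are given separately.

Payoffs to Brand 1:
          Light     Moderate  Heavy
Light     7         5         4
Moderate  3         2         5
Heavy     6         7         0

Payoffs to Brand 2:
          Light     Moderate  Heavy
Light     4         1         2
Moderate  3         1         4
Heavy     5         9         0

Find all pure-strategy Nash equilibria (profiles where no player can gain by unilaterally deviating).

Mark each player's best response to every combination of opponents' strategies; a profile where every player is best-responding is a pure Nash equilibrium.
Brand 1 against Light: payoffs 7, 3, 6 → best response Light.
Brand 1 against Moderate: payoffs 5, 2, 7 → best response Heavy.
Brand 1 against Heavy: payoffs 4, 5, 0 → best response Moderate.
Brand 2 against Light: payoffs 4, 1, 2 → best response Light.
Brand 2 against Moderate: payoffs 3, 1, 4 → best response Heavy.
Brand 2 against Heavy: payoffs 5, 9, 0 → best response Moderate.
Mutual best responses: (Light, Light); (Moderate, Heavy); (Heavy, Moderate).

(Light, Light), (Moderate, Heavy), (Heavy, Moderate)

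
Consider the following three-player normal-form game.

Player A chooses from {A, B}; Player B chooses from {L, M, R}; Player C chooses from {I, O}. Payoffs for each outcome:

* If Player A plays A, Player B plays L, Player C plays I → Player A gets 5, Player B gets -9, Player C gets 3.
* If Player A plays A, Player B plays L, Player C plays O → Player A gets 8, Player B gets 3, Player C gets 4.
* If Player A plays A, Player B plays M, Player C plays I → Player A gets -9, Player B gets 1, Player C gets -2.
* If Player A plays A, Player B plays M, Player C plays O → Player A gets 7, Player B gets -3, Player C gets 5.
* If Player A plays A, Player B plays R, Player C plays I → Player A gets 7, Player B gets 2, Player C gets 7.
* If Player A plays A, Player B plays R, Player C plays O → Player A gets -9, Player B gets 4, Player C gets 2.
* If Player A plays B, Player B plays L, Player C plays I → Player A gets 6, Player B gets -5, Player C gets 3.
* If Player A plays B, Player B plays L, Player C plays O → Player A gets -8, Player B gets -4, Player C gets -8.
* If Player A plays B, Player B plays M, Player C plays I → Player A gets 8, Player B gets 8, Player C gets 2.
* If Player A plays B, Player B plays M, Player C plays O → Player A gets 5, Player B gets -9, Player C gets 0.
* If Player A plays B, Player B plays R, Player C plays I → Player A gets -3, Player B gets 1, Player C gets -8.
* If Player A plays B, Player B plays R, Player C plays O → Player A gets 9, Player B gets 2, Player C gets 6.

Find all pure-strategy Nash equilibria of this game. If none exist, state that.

(A, L, I): Player A can switch to B (5 → 6). Not NE.
(A, L, O): Player B can switch to R (3 → 4). Not NE.
(A, M, I): Player A can switch to B (-9 → 8). Not NE.
(A, M, O): Player B can switch to L (-3 → 3). Not NE.
(A, R, I): Player A gets 7, best alternative -3; Player B gets 2, best alternative 1; Player C gets 7, best alternative 2. No profitable deviation — NE.
(A, R, O): Player A can switch to B (-9 → 9). Not NE.
(B, L, I): Player B can switch to M (-5 → 8). Not NE.
(B, L, O): Player A can switch to A (-8 → 8). Not NE.
(B, M, I): Player A gets 8, best alternative -9; Player B gets 8, best alternative 1; Player C gets 2, best alternative 0. No profitable deviation — NE.
(B, M, O): Player A can switch to A (5 → 7). Not NE.
(B, R, O): Player A gets 9, best alternative -9; Player B gets 2, best alternative -4; Player C gets 6, best alternative -8. No profitable deviation — NE.
(The remaining 1 profile has a profitable deviation by the same check.)

The pure Nash equilibria are (A, R, I) and (B, M, I) and (B, R, O).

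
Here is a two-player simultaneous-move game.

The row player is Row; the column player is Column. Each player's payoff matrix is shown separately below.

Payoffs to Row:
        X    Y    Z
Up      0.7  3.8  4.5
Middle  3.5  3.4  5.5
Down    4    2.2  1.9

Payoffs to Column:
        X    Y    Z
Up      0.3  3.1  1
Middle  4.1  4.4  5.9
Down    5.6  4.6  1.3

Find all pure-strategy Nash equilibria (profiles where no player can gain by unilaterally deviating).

Mark each player's best response to every combination of opponents' strategies; a profile where every player is best-responding is a pure Nash equilibrium.
Row against X: payoffs 0.7, 3.5, 4 → best response Down.
Row against Y: payoffs 3.8, 3.4, 2.2 → best response Up.
Row against Z: payoffs 4.5, 5.5, 1.9 → best response Middle.
Column against Up: payoffs 0.3, 3.1, 1 → best response Y.
Column against Middle: payoffs 4.1, 4.4, 5.9 → best response Z.
Column against Down: payoffs 5.6, 4.6, 1.3 → best response X.
Mutual best responses: (Up, Y); (Middle, Z); (Down, X).

The pure Nash equilibria are (Up, Y); (Middle, Z); (Down, X).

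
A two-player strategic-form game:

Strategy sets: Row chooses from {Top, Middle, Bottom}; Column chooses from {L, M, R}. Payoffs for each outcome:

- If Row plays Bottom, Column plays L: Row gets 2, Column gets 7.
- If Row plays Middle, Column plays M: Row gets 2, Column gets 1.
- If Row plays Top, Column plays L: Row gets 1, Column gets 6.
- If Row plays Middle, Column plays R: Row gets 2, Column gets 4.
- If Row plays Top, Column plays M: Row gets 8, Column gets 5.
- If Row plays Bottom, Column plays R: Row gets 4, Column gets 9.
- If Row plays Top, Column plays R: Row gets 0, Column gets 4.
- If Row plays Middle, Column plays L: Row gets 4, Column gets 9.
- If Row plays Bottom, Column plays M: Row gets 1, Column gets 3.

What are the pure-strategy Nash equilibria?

(Middle, L), (Bottom, R)

Row against L: payoffs 1, 4, 2 → best response Middle.
Row against M: payoffs 8, 2, 1 → best response Top.
Row against R: payoffs 0, 2, 4 → best response Bottom.
Column against Top: payoffs 6, 5, 4 → best response L.
Column against Middle: payoffs 9, 1, 4 → best response L.
Column against Bottom: payoffs 7, 3, 9 → best response R.
Mutual best responses: (Middle, L); (Bottom, R).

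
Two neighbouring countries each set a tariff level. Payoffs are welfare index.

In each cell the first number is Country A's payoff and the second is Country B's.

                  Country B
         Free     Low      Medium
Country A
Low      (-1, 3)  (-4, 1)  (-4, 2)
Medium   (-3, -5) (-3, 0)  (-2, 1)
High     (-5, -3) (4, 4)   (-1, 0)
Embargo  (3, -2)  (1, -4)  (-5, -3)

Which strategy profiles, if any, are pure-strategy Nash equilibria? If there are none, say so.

Country A against Free: payoffs -1, -3, -5, 3 → best response Embargo.
Country A against Low: payoffs -4, -3, 4, 1 → best response High.
Country A against Medium: payoffs -4, -2, -1, -5 → best response High.
Country B against Low: payoffs 3, 1, 2 → best response Free.
Country B against Medium: payoffs -5, 0, 1 → best response Medium.
Country B against High: payoffs -3, 4, 0 → best response Low.
Country B against Embargo: payoffs -2, -4, -3 → best response Free.
Mutual best responses: (High, Low); (Embargo, Free).

(High, Low); (Embargo, Free)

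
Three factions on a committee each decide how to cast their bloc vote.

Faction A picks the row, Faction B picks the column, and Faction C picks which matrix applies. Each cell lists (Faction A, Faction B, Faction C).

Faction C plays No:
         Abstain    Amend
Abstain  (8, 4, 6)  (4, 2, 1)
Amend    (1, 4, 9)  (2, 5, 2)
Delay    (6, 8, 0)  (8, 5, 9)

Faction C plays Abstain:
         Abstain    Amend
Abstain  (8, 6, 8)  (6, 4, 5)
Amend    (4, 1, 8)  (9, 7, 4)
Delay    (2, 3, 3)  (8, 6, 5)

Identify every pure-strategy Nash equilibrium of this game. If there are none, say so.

Pure-strategy Nash equilibria: (Abstain, Abstain, Abstain), (Amend, Amend, Abstain)

(Abstain, Abstain, No): Faction C can switch to Abstain (6 → 8). Not NE.
(Abstain, Abstain, Abstain): Faction A gets 8, best alternative 4; Faction B gets 6, best alternative 4; Faction C gets 8, best alternative 6. No profitable deviation — NE.
(Abstain, Amend, No): Faction A can switch to Delay (4 → 8). Not NE.
(Abstain, Amend, Abstain): Faction A can switch to Amend (6 → 9). Not NE.
(Amend, Abstain, No): Faction A can switch to Abstain (1 → 8). Not NE.
(Amend, Abstain, Abstain): Faction A can switch to Abstain (4 → 8). Not NE.
(Amend, Amend, No): Faction A can switch to Abstain (2 → 4). Not NE.
(Amend, Amend, Abstain): Faction A gets 9, best alternative 8; Faction B gets 7, best alternative 1; Faction C gets 4, best alternative 2. No profitable deviation — NE.
(Delay, Abstain, No): Faction A can switch to Abstain (6 → 8). Not NE.
(Delay, Abstain, Abstain): Faction A can switch to Abstain (2 → 8). Not NE.
(The remaining 2 profiles each have a profitable deviation by the same check.)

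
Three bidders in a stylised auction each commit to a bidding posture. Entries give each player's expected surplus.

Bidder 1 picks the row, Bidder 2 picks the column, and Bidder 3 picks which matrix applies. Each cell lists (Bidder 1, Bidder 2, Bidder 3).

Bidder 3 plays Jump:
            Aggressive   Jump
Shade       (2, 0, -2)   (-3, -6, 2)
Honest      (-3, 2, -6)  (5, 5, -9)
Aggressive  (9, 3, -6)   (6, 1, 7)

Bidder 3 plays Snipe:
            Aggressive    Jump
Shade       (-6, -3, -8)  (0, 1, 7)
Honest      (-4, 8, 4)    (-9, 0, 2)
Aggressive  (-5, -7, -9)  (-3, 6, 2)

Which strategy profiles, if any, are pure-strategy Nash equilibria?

Pure-strategy Nash equilibria: (Shade, Jump, Snipe), (Honest, Aggressive, Snipe), (Aggressive, Aggressive, Jump)

(Shade, Aggressive, Jump): Bidder 1 can switch to Aggressive (2 → 9). Not NE.
(Shade, Aggressive, Snipe): Bidder 1 can switch to Honest (-6 → -4). Not NE.
(Shade, Jump, Jump): Bidder 1 can switch to Honest (-3 → 5). Not NE.
(Shade, Jump, Snipe): Bidder 1 gets 0, best alternative -3; Bidder 2 gets 1, best alternative -3; Bidder 3 gets 7, best alternative 2. No profitable deviation — NE.
(Honest, Aggressive, Jump): Bidder 1 can switch to Shade (-3 → 2). Not NE.
(Honest, Aggressive, Snipe): Bidder 1 gets -4, best alternative -5; Bidder 2 gets 8, best alternative 0; Bidder 3 gets 4, best alternative -6. No profitable deviation — NE.
(Honest, Jump, Jump): Bidder 1 can switch to Aggressive (5 → 6). Not NE.
(Honest, Jump, Snipe): Bidder 1 can switch to Shade (-9 → 0). Not NE.
(Aggressive, Aggressive, Jump): Bidder 1 gets 9, best alternative 2; Bidder 2 gets 3, best alternative 1; Bidder 3 gets -6, best alternative -9. No profitable deviation — NE.
(Aggressive, Aggressive, Snipe): Bidder 1 can switch to Honest (-5 → -4). Not NE.
(Aggressive, Jump, Jump): Bidder 2 can switch to Aggressive (1 → 3). Not NE.
(Aggressive, Jump, Snipe): Bidder 1 can switch to Shade (-3 → 0). Not NE.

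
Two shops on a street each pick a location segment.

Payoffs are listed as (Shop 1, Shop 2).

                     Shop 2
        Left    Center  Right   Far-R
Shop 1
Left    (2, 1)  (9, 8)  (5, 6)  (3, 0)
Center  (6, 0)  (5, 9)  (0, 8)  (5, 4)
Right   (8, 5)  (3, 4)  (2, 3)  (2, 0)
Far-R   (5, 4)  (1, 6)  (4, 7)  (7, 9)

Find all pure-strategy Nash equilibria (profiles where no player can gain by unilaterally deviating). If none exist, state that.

(Left, Center); (Right, Left); (Far-R, Far-R)

Shop 1 against Left: payoffs 2, 6, 8, 5 → best response Right.
Shop 1 against Center: payoffs 9, 5, 3, 1 → best response Left.
Shop 1 against Right: payoffs 5, 0, 2, 4 → best response Left.
Shop 1 against Far-R: payoffs 3, 5, 2, 7 → best response Far-R.
Shop 2 against Left: payoffs 1, 8, 6, 0 → best response Center.
Shop 2 against Center: payoffs 0, 9, 8, 4 → best response Center.
Shop 2 against Right: payoffs 5, 4, 3, 0 → best response Left.
Shop 2 against Far-R: payoffs 4, 6, 7, 9 → best response Far-R.
Mutual best responses: (Left, Center); (Right, Left); (Far-R, Far-R).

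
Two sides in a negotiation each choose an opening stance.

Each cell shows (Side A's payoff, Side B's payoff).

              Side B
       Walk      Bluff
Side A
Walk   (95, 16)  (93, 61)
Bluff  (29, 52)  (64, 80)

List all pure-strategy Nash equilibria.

The unique pure-strategy Nash equilibrium is (Walk, Bluff).

Side A against Walk: payoffs 95, 29 → best response Walk.
Side A against Bluff: payoffs 93, 64 → best response Walk.
Side B against Walk: payoffs 16, 61 → best response Bluff.
Side B against Bluff: payoffs 52, 80 → best response Bluff.
Mutual best responses: (Walk, Bluff).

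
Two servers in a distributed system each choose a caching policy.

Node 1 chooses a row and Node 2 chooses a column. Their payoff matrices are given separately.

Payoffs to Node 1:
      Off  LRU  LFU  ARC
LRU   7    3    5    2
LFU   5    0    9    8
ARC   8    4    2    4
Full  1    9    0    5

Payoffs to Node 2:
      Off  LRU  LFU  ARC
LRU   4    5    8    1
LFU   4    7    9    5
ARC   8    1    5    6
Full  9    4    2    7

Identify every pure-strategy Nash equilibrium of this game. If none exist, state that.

The pure Nash equilibria are (LFU, LFU), (ARC, Off).

(LRU, Off): Node 1 can switch to ARC (7 → 8). Not NE.
(LRU, LRU): Node 1 can switch to ARC (3 → 4). Not NE.
(LRU, LFU): Node 1 can switch to LFU (5 → 9). Not NE.
(LRU, ARC): Node 1 can switch to LFU (2 → 8). Not NE.
(LFU, Off): Node 1 can switch to LRU (5 → 7). Not NE.
(LFU, LRU): Node 1 can switch to LRU (0 → 3). Not NE.
(LFU, LFU): Node 1 gets 9, best alternative 5; Node 2 gets 9, best alternative 7. No profitable deviation — NE.
(LFU, ARC): Node 2 can switch to LRU (5 → 7). Not NE.
(ARC, Off): Node 1 gets 8, best alternative 7; Node 2 gets 8, best alternative 6. No profitable deviation — NE.
(ARC, LRU): Node 1 can switch to Full (4 → 9). Not NE.
(ARC, LFU): Node 1 can switch to LRU (2 → 5). Not NE.
(ARC, ARC): Node 1 can switch to LFU (4 → 8). Not NE.
(Full, Off): Node 1 can switch to LRU (1 → 7). Not NE.
(Full, LRU): Node 2 can switch to Off (4 → 9). Not NE.
(The remaining 2 profiles each have a profitable deviation by the same check.)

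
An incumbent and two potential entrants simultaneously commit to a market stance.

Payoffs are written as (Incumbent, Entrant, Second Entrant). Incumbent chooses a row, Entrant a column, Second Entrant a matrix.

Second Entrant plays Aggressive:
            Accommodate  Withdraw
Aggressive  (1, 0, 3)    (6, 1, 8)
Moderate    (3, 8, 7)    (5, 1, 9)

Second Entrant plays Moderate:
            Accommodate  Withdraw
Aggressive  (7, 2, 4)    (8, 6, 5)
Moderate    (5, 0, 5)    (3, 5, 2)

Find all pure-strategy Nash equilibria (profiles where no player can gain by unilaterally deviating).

Mark each player's best response to every combination of opponents' strategies; a profile where every player is best-responding is a pure Nash equilibrium.
Incumbent against (Accommodate, Aggressive): payoffs 1, 3 → best response Moderate.
Incumbent against (Accommodate, Moderate): payoffs 7, 5 → best response Aggressive.
Incumbent against (Withdraw, Aggressive): payoffs 6, 5 → best response Aggressive.
Incumbent against (Withdraw, Moderate): payoffs 8, 3 → best response Aggressive.
Entrant against (Aggressive, Aggressive): payoffs 0, 1 → best response Withdraw.
Entrant against (Aggressive, Moderate): payoffs 2, 6 → best response Withdraw.
Entrant against (Moderate, Aggressive): payoffs 8, 1 → best response Accommodate.
Entrant against (Moderate, Moderate): payoffs 0, 5 → best response Withdraw.
Second Entrant against (Aggressive, Accommodate): payoffs 3, 4 → best response Moderate.
Second Entrant against (Aggressive, Withdraw): payoffs 8, 5 → best response Aggressive.
Second Entrant against (Moderate, Accommodate): payoffs 7, 5 → best response Aggressive.
Second Entrant against (Moderate, Withdraw): payoffs 9, 2 → best response Aggressive.
Mutual best responses: (Aggressive, Withdraw, Aggressive); (Moderate, Accommodate, Aggressive).

The pure Nash equilibria are (Aggressive, Withdraw, Aggressive); (Moderate, Accommodate, Aggressive).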